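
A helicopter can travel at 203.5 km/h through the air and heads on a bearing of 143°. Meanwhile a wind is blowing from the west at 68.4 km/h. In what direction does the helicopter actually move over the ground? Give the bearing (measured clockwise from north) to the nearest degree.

130°

Taking east as x and north as y: velocity relative to the air = (122.469, -162.522) km/h; the air relative to ground = (68.400, 0.000) km/h.
Velocity relative to ground = (122.469, -162.522) + (68.400, 0.000) = (190.869, -162.522) km/h.
Bearing = atan2(190.87, -162.52) = 130.41° clockwise from north.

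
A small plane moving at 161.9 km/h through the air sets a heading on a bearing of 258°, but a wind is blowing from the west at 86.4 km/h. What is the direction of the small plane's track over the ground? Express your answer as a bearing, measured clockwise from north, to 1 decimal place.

244.9°

Taking east as x and north as y: velocity relative to the air = (-158.362, -33.661) km/h; the air relative to ground = (86.400, 0.000) km/h.
Velocity relative to ground = (-158.362, -33.661) + (86.400, 0.000) = (-71.962, -33.661) km/h.
Bearing = atan2(-71.96, -33.66) = 244.93° clockwise from north.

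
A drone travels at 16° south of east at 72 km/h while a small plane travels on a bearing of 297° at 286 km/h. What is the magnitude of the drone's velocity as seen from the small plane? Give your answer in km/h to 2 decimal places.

Taking east as x and north as y: drone velocity = (69.211, -19.846) km/h; small plane velocity = (-254.828, 129.841) km/h.
Velocity of drone relative to small plane = (69.211, -19.846) − (-254.828, 129.841) = (324.039, -149.687) km/h.
Magnitude = |(324.039, -149.687)| = 356.942 km/h.

356.94 km/h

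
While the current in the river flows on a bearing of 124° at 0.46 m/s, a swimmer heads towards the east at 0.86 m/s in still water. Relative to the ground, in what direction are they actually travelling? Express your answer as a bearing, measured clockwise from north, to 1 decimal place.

Taking east as x and north as y: velocity relative to the water = (0.860, 0.000) m/s; the water relative to ground = (0.381, -0.257) m/s.
Velocity relative to ground = (0.860, 0.000) + (0.381, -0.257) = (1.241, -0.257) m/s.
Bearing = atan2(1.24, -0.26) = 101.71° clockwise from north.

101.7°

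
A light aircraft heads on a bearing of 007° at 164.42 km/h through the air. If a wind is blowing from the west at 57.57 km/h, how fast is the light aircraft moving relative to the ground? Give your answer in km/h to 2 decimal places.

180.71 km/h

Taking east as x and north as y: velocity relative to the air = (20.038, 163.194) km/h; the air relative to ground = (57.570, 0.000) km/h.
Velocity relative to ground = (20.038, 163.194) + (57.570, 0.000) = (77.608, 163.194) km/h.
Speed = |(77.608, 163.194)| = 180.708 km/h.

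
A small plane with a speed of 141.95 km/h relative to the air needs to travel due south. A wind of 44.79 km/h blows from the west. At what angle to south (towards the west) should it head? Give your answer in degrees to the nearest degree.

18°

The wind pushes perpendicular to the desired track; the heading must have a component into the wind equal to 44.79 km/h: 141.95 sin θ = 44.79.
sin θ = 0.3155, so θ = 18.393°.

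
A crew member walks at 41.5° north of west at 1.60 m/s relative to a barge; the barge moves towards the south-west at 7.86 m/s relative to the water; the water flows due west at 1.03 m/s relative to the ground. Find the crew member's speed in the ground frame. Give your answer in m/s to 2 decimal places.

In east/north components (m/s): crew member relative to barge = (-1.198, 1.060); barge relative to water = (-5.558, -5.558); water relative to ground = (-1.030, 0.000).
Sum = (-7.786, -4.498) m/s.
Speed = |(-7.786, -4.498)| = 8.992 m/s.

8.99 m/s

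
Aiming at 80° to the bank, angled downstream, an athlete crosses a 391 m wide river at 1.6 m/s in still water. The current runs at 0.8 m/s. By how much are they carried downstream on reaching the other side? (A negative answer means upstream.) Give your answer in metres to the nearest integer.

267 m

Perpendicular speed = 1.576 m/s; crossing time = 391 / 1.576 = 248.145 s.
Net downstream speed = 1.078 m/s.
Drift = 1.078 × 248.145 = 267.460 m (downstream).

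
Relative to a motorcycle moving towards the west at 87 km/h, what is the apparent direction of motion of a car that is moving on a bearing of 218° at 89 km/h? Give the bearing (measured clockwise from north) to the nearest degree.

Taking east as x and north as y: car velocity = (-54.794, -70.133) km/h; motorcycle velocity = (-87.000, 0.000) km/h.
Velocity of car relative to motorcycle = (-54.794, -70.133) − (-87.000, 0.000) = (32.206, -70.133) km/h.
Bearing = atan2(32.21, -70.13) = 155.33° clockwise from north.

155°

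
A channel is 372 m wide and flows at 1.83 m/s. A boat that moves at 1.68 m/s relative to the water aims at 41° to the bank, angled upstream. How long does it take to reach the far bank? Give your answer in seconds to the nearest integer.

The component of the boat's velocity perpendicular to the bank is 1.68 × sin 41° = 1.102 m/s.
The current is parallel to the bank, so it does not affect the crossing time.
Time = 372 / 1.102 = 337.513 s.

338 s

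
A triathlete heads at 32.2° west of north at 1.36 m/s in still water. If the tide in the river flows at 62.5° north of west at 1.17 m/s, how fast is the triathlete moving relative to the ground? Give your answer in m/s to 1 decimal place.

2.5 m/s

Taking east as x and north as y: velocity relative to the water = (-0.725, 1.151) m/s; the water relative to ground = (-0.540, 1.038) m/s.
Velocity relative to ground = (-0.725, 1.151) + (-0.540, 1.038) = (-1.265, 2.189) m/s.
Speed = |(-1.265, 2.189)| = 2.528 m/s.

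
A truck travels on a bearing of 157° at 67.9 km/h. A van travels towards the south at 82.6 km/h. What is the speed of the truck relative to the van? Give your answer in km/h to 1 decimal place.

Taking east as x and north as y: truck velocity = (26.531, -62.502) km/h; van velocity = (0.000, -82.600) km/h.
Velocity of truck relative to van = (26.531, -62.502) − (0.000, -82.600) = (26.531, 20.098) km/h.
Magnitude = |(26.531, 20.098)| = 33.284 km/h.

33.3 km/h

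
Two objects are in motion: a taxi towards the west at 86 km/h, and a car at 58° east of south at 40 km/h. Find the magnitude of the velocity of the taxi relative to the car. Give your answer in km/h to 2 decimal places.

Taking east as x and north as y: taxi velocity = (-86.000, 0.000) km/h; car velocity = (33.922, -21.197) km/h.
Velocity of taxi relative to car = (-86.000, 0.000) − (33.922, -21.197) = (-119.922, 21.197) km/h.
Magnitude = |(-119.922, 21.197)| = 121.781 km/h.

121.78 km/h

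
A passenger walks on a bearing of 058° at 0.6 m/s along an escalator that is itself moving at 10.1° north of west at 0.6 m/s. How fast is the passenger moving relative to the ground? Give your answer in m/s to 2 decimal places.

Taking east as x and north as y: escalator velocity = (-0.591, 0.105) m/s; passenger velocity relative to escalator = (0.509, 0.318) m/s.
Velocity relative to ground = (-0.591, 0.105) + (0.509, 0.318) = (-0.082, 0.423) m/s.
Speed = |(-0.082, 0.423)| = 0.431 m/s.

0.43 m/s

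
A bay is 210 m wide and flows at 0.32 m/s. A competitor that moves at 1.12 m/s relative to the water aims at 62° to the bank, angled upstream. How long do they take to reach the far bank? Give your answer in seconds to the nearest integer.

212 s

The component of the competitor's velocity perpendicular to the bank is 1.12 × sin 62° = 0.989 m/s.
Only the cross-stream component determines the crossing time; the current contributes nothing perpendicular to the bank.
Time = 210 / 0.989 = 212.357 s.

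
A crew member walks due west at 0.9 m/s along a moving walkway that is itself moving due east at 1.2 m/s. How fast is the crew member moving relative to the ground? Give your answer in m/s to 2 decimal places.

0.30 m/s

Taking east as x and north as y: moving walkway velocity = (1.200, 0.000) m/s; crew member velocity relative to moving walkway = (-0.900, 0.000) m/s.
Velocity relative to ground = (1.200, 0.000) + (-0.900, 0.000) = (0.300, 0.000) m/s.
Speed = |(0.300, 0.000)| = 0.300 m/s.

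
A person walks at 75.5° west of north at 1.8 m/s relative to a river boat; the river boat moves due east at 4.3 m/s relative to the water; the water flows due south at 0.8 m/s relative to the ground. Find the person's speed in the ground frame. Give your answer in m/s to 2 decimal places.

2.58 m/s

In east/north components (m/s): person relative to river boat = (-1.743, 0.451); river boat relative to water = (4.300, 0.000); water relative to ground = (0.000, -0.800).
Sum = (2.557, -0.349) m/s.
Speed = |(2.557, -0.349)| = 2.581 m/s.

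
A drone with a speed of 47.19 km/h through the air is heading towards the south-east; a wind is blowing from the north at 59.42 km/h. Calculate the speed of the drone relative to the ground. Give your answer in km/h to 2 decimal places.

Taking east as x and north as y: velocity relative to the air = (33.368, -33.368) km/h; the air relative to ground = (0.000, -59.420) km/h.
Velocity relative to ground = (33.368, -33.368) + (0.000, -59.420) = (33.368, -92.788) km/h.
Speed = |(33.368, -92.788)| = 98.606 km/h.

98.61 km/h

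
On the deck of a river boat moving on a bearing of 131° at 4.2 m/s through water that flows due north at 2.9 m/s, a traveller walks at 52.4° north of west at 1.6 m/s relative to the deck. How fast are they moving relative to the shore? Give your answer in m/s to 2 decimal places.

In east/north components (m/s): traveller relative to river boat = (-0.976, 1.268); river boat relative to water = (3.170, -2.755); water relative to ground = (0.000, 2.900).
Sum = (2.194, 1.412) m/s.
Speed = |(2.194, 1.412)| = 2.609 m/s.

2.61 m/s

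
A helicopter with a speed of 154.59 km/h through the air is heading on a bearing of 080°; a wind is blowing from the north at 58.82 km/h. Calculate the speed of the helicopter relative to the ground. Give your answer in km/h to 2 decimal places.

Taking east as x and north as y: velocity relative to the air = (152.241, 26.844) km/h; the air relative to ground = (0.000, -58.820) km/h.
Velocity relative to ground = (152.241, 26.844) + (0.000, -58.820) = (152.241, -31.976) km/h.
Speed = |(152.241, -31.976)| = 155.563 km/h.

155.56 km/h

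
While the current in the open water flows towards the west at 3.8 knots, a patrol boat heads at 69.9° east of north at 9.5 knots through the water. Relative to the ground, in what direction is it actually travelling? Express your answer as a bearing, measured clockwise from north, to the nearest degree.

Taking east as x and north as y: velocity relative to the water = (8.921, 3.265) knots; the water relative to ground = (-3.800, 0.000) knots.
Velocity relative to ground = (8.921, 3.265) + (-3.800, 0.000) = (5.121, 3.265) knots.
Bearing = atan2(5.12, 3.26) = 57.48° clockwise from north.

057°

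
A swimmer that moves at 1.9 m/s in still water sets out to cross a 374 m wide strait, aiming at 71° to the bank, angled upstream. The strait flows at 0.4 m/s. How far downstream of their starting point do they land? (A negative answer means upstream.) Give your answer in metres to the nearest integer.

-46 m

Perpendicular speed = 1.796 m/s; crossing time = 374 / 1.796 = 208.184 s.
Net downstream speed = -0.219 m/s.
Drift = -0.219 × 208.184 = -45.505 m (upstream).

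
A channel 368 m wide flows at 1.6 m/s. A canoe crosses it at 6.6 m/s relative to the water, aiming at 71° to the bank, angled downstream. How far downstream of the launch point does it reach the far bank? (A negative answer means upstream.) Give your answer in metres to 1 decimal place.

Perpendicular speed = 6.240 m/s; crossing time = 368 / 6.240 = 58.970 s.
Net downstream speed = 3.749 m/s.
Drift = 3.749 × 58.970 = 221.065 m (downstream).

221.1 m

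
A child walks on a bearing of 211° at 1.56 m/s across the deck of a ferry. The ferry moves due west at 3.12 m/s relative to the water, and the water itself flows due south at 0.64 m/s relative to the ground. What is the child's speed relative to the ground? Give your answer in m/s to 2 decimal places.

4.39 m/s

In east/north components (m/s): child relative to ferry = (-0.803, -1.337); ferry relative to water = (-3.120, 0.000); water relative to ground = (0.000, -0.640).
Sum = (-3.923, -1.977) m/s.
Speed = |(-3.923, -1.977)| = 4.393 m/s.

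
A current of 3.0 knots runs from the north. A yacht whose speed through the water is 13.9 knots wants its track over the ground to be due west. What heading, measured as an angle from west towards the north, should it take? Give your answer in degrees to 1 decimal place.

The current pushes perpendicular to the desired track; the heading must have a component into the current equal to 3.0 knots: 13.9 sin θ = 3.0.
sin θ = 0.2158, so θ = 12.464°.

12.5°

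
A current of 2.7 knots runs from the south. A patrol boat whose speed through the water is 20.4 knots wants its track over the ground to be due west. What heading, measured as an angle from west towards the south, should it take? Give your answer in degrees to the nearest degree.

8°

The current pushes perpendicular to the desired track; the heading must have a component into the current equal to 2.7 knots: 20.4 sin θ = 2.7.
sin θ = 0.1324, so θ = 7.606°.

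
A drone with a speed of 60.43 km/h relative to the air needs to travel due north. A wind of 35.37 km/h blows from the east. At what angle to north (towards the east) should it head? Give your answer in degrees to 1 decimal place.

The wind pushes perpendicular to the desired track; the heading must have a component into the wind equal to 35.37 km/h: 60.43 sin θ = 35.37.
sin θ = 0.5853, so θ = 35.825°.

35.8°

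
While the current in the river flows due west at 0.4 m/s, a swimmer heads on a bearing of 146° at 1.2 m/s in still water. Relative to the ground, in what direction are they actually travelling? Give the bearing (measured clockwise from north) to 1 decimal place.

164.8°

Taking east as x and north as y: velocity relative to the water = (0.671, -0.995) m/s; the water relative to ground = (-0.400, 0.000) m/s.
Velocity relative to ground = (0.671, -0.995) + (-0.400, 0.000) = (0.271, -0.995) m/s.
Bearing = atan2(0.27, -0.99) = 164.76° clockwise from north.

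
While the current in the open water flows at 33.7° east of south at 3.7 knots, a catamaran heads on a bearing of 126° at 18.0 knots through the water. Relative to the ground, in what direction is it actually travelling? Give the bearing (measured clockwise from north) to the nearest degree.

129°

Taking east as x and north as y: velocity relative to the water = (14.562, -10.580) knots; the water relative to ground = (2.053, -3.078) knots.
Velocity relative to ground = (14.562, -10.580) + (2.053, -3.078) = (16.615, -13.658) knots.
Bearing = atan2(16.62, -13.66) = 129.42° clockwise from north.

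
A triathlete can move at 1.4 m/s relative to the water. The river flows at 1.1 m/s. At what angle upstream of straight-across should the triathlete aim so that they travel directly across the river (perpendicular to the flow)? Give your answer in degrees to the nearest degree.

To cancel the current, the upstream component of the triathlete's velocity must equal the flow: 1.4 sin θ = 1.1.
sin θ = 1.1 / 1.4 = 0.7857.
θ = arcsin(0.7857) = 51.787°.

52°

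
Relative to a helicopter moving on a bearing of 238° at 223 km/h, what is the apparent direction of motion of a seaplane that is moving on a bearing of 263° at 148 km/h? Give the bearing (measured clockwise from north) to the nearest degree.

023°

Taking east as x and north as y: seaplane velocity = (-146.897, -18.037) km/h; helicopter velocity = (-189.115, -118.172) km/h.
Velocity of seaplane relative to helicopter = (-146.897, -18.037) − (-189.115, -118.172) = (42.218, 100.135) km/h.
Bearing = atan2(42.22, 100.14) = 22.86° clockwise from north.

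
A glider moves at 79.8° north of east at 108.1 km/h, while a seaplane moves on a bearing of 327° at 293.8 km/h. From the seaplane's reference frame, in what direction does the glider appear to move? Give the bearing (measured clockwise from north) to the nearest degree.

Taking east as x and north as y: glider velocity = (19.143, 106.392) km/h; seaplane velocity = (-160.015, 246.401) km/h.
Velocity of glider relative to seaplane = (19.143, 106.392) − (-160.015, 246.401) = (179.158, -140.010) km/h.
Bearing = atan2(179.16, -140.01) = 128.01° clockwise from north.

128°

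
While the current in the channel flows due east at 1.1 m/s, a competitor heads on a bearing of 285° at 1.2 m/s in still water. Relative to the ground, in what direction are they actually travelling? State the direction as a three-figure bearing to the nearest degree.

Taking east as x and north as y: velocity relative to the water = (-1.159, 0.311) m/s; the water relative to ground = (1.100, 0.000) m/s.
Velocity relative to ground = (-1.159, 0.311) + (1.100, 0.000) = (-0.059, 0.311) m/s.
Bearing = atan2(-0.06, 0.31) = 349.22° clockwise from north.

349°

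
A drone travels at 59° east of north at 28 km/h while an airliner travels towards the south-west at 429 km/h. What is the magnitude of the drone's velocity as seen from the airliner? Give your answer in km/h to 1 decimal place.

Taking east as x and north as y: drone velocity = (24.001, 14.421) km/h; airliner velocity = (-303.349, -303.349) km/h.
Velocity of drone relative to airliner = (24.001, 14.421) − (-303.349, -303.349) = (327.349, 317.770) km/h.
Magnitude = |(327.349, 317.770)| = 456.219 km/h.

456.2 km/h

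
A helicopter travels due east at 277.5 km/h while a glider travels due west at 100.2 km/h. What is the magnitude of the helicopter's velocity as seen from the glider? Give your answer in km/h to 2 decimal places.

377.70 km/h

Taking east as x and north as y: helicopter velocity = (277.500, 0.000) km/h; glider velocity = (-100.200, 0.000) km/h.
Velocity of helicopter relative to glider = (277.500, 0.000) − (-100.200, 0.000) = (377.700, 0.000) km/h.
Magnitude = |(377.700, 0.000)| = 377.700 km/h.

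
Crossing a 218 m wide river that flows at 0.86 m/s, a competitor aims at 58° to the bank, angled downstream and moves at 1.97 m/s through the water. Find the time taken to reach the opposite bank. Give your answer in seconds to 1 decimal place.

The component of the competitor's velocity perpendicular to the bank is 1.97 × sin 58° = 1.671 m/s.
The flow acts along the bank and has no component across it.
Time = 218 / 1.671 = 130.488 s.

130.5 s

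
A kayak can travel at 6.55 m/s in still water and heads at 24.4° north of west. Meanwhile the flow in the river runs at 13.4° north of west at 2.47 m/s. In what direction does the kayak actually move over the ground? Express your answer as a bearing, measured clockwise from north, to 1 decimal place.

Taking east as x and north as y: velocity relative to the water = (-5.965, 2.706) m/s; the water relative to ground = (-2.403, 0.572) m/s.
Velocity relative to ground = (-5.965, 2.706) + (-2.403, 0.572) = (-8.368, 3.278) m/s.
Bearing = atan2(-8.37, 3.28) = 291.39° clockwise from north.

291.4°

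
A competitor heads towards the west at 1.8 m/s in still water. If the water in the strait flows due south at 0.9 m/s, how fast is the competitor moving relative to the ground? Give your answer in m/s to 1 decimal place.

Taking east as x and north as y: velocity relative to the water = (-1.800, 0.000) m/s; the water relative to ground = (0.000, -0.900) m/s.
Velocity relative to ground = (-1.800, 0.000) + (0.000, -0.900) = (-1.800, -0.900) m/s.
Speed = |(-1.800, -0.900)| = 2.012 m/s.

2.0 m/s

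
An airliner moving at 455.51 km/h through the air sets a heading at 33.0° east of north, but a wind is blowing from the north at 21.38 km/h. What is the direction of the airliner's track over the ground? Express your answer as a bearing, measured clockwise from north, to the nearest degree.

Taking east as x and north as y: velocity relative to the air = (248.089, 382.023) km/h; the air relative to ground = (0.000, -21.380) km/h.
Velocity relative to ground = (248.089, 382.023) + (0.000, -21.380) = (248.089, 360.643) km/h.
Bearing = atan2(248.09, 360.64) = 34.52° clockwise from north.

035°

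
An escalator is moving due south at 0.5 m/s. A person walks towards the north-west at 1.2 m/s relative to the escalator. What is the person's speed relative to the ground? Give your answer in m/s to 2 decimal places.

Taking east as x and north as y: escalator velocity = (0.000, -0.500) m/s; person velocity relative to escalator = (-0.849, 0.849) m/s.
Velocity relative to ground = (0.000, -0.500) + (-0.849, 0.849) = (-0.849, 0.349) m/s.
Speed = |(-0.849, 0.349)| = 0.917 m/s.

0.92 m/s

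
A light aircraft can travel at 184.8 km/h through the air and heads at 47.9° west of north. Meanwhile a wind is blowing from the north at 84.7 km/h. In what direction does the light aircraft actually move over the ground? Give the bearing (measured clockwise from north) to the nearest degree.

Taking east as x and north as y: velocity relative to the air = (-137.117, 123.895) km/h; the air relative to ground = (0.000, -84.700) km/h.
Velocity relative to ground = (-137.117, 123.895) + (0.000, -84.700) = (-137.117, 39.195) km/h.
Bearing = atan2(-137.12, 39.19) = 285.95° clockwise from north.

286°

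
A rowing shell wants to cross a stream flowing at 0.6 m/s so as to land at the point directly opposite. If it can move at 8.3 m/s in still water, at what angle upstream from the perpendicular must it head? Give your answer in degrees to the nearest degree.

To cancel the current, the upstream component of the rowing shell's velocity must equal the flow: 8.3 sin θ = 0.6.
sin θ = 0.6 / 8.3 = 0.0723.
θ = arcsin(0.0723) = 4.145°.

4°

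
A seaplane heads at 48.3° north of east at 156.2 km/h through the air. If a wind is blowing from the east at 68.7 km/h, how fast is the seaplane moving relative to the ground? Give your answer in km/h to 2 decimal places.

121.82 km/h

Taking east as x and north as y: velocity relative to the air = (103.909, 116.625) km/h; the air relative to ground = (-68.700, 0.000) km/h.
Velocity relative to ground = (103.909, 116.625) + (-68.700, 0.000) = (35.209, 116.625) km/h.
Speed = |(35.209, 116.625)| = 121.824 km/h.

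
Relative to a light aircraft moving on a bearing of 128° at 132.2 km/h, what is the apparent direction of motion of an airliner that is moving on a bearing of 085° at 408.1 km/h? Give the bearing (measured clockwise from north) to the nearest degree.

Taking east as x and north as y: airliner velocity = (406.547, 35.568) km/h; light aircraft velocity = (104.175, -81.390) km/h.
Velocity of airliner relative to light aircraft = (406.547, 35.568) − (104.175, -81.390) = (302.372, 116.959) km/h.
Bearing = atan2(302.37, 116.96) = 68.85° clockwise from north.

069°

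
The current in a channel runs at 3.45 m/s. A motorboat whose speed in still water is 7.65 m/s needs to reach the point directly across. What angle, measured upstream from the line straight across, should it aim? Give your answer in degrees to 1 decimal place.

To cancel the current, the upstream component of the motorboat's velocity must equal the flow: 7.65 sin θ = 3.45.
sin θ = 3.45 / 7.65 = 0.4510.
θ = arcsin(0.4510) = 26.807°.

26.8°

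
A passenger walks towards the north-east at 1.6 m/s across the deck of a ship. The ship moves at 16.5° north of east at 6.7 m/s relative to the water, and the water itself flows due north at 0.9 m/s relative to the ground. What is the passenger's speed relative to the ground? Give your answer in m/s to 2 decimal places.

8.52 m/s

In east/north components (m/s): passenger relative to ship = (1.131, 1.131); ship relative to water = (6.424, 1.903); water relative to ground = (0.000, 0.900).
Sum = (7.555, 3.934) m/s.
Speed = |(7.555, 3.934)| = 8.518 m/s.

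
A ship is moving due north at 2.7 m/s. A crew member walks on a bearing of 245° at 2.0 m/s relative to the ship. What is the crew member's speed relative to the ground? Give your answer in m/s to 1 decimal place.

Taking east as x and north as y: ship velocity = (0.000, 2.700) m/s; crew member velocity relative to ship = (-1.813, -0.845) m/s.
Velocity relative to ground = (0.000, 2.700) + (-1.813, -0.845) = (-1.813, 1.855) m/s.
Speed = |(-1.813, 1.855)| = 2.593 m/s.

2.6 m/s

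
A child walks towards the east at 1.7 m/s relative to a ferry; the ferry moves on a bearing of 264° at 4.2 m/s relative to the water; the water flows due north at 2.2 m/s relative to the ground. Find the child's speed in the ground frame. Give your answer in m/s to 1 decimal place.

3.0 m/s

In east/north components (m/s): child relative to ferry = (1.700, 0.000); ferry relative to water = (-4.177, -0.439); water relative to ground = (0.000, 2.200).
Sum = (-2.477, 1.761) m/s.
Speed = |(-2.477, 1.761)| = 3.039 m/s.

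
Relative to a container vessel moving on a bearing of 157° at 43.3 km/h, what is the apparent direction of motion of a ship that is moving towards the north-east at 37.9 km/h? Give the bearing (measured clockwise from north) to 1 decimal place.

Taking east as x and north as y: ship velocity = (26.799, 26.799) km/h; container vessel velocity = (16.919, -39.858) km/h.
Velocity of ship relative to container vessel = (26.799, 26.799) − (16.919, -39.858) = (9.881, 66.657) km/h.
Bearing = atan2(9.88, 66.66) = 8.43° clockwise from north.

008.4°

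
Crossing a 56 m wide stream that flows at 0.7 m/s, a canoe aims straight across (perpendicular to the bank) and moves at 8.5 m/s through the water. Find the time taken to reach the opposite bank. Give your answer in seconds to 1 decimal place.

The component of the canoe's velocity perpendicular to the bank is 8.5 m/s.
The flow acts along the bank and has no component across it.
Time = 56 / 8.500 = 6.588 s.

6.6 s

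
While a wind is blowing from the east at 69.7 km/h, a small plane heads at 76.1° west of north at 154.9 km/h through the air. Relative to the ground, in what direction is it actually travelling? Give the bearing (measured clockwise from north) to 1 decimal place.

Taking east as x and north as y: velocity relative to the air = (-150.364, 37.211) km/h; the air relative to ground = (-69.700, 0.000) km/h.
Velocity relative to ground = (-150.364, 37.211) + (-69.700, 0.000) = (-220.064, 37.211) km/h.
Bearing = atan2(-220.06, 37.21) = 279.60° clockwise from north.

279.6°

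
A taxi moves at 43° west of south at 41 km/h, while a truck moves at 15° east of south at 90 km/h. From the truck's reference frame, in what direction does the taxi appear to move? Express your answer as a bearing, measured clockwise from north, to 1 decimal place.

318.0°

Taking east as x and north as y: taxi velocity = (-27.962, -29.986) km/h; truck velocity = (23.294, -86.933) km/h.
Velocity of taxi relative to truck = (-27.962, -29.986) − (23.294, -86.933) = (-51.256, 56.948) km/h.
Bearing = atan2(-51.26, 56.95) = 318.01° clockwise from north.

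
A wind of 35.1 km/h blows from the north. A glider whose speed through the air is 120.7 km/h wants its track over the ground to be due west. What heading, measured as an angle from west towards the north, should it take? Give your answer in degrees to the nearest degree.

17°

The wind pushes perpendicular to the desired track; the heading must have a component into the wind equal to 35.1 km/h: 120.7 sin θ = 35.1.
sin θ = 0.2908, so θ = 16.906°.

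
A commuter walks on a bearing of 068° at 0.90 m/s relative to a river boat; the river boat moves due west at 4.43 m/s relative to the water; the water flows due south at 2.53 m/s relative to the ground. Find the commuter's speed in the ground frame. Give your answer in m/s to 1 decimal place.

4.2 m/s

In east/north components (m/s): commuter relative to river boat = (0.834, 0.337); river boat relative to water = (-4.430, 0.000); water relative to ground = (0.000, -2.530).
Sum = (-3.596, -2.193) m/s.
Speed = |(-3.596, -2.193)| = 4.211 m/s.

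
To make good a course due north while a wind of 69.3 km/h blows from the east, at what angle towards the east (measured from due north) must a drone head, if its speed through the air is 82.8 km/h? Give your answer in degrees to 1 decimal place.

56.8°

The wind pushes perpendicular to the desired track; the heading must have a component into the wind equal to 69.3 km/h: 82.8 sin θ = 69.3.
sin θ = 0.8370, so θ = 56.820°.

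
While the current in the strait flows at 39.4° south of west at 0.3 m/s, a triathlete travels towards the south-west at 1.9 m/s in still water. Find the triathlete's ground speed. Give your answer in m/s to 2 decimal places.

Taking east as x and north as y: velocity relative to the water = (-1.344, -1.344) m/s; the water relative to ground = (-0.232, -0.190) m/s.
Velocity relative to ground = (-1.344, -1.344) + (-0.232, -0.190) = (-1.575, -1.534) m/s.
Speed = |(-1.575, -1.534)| = 2.199 m/s.

2.20 m/s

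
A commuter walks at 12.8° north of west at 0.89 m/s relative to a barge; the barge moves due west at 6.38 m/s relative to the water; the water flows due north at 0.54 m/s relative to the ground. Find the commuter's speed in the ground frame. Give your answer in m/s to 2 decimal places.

7.29 m/s

In east/north components (m/s): commuter relative to barge = (-0.868, 0.197); barge relative to water = (-6.380, 0.000); water relative to ground = (0.000, 0.540).
Sum = (-7.248, 0.737) m/s.
Speed = |(-7.248, 0.737)| = 7.285 m/s.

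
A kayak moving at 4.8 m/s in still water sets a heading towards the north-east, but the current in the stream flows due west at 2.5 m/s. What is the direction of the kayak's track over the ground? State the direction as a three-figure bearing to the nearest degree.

015°

Taking east as x and north as y: velocity relative to the water = (3.394, 3.394) m/s; the water relative to ground = (-2.500, 0.000) m/s.
Velocity relative to ground = (3.394, 3.394) + (-2.500, 0.000) = (0.894, 3.394) m/s.
Bearing = atan2(0.89, 3.39) = 14.76° clockwise from north.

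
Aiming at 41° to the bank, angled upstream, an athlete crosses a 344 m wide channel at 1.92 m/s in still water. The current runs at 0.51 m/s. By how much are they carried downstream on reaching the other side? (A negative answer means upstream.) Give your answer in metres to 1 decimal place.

Perpendicular speed = 1.260 m/s; crossing time = 344 / 1.260 = 273.095 s.
Net downstream speed = -0.939 m/s.
Drift = -0.939 × 273.095 = -256.448 m (upstream).

-256.4 m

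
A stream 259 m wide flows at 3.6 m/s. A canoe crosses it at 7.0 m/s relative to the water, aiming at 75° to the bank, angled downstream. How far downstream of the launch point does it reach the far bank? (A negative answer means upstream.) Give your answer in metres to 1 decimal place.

207.3 m

Perpendicular speed = 6.761 m/s; crossing time = 259 / 6.761 = 38.305 s.
Net downstream speed = 5.412 m/s.
Drift = 5.412 × 38.305 = 207.298 m (downstream).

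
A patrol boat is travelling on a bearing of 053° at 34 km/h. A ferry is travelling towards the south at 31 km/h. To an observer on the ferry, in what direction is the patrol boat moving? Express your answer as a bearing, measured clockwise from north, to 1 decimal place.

027.8°

Taking east as x and north as y: patrol boat velocity = (27.154, 20.462) km/h; ferry velocity = (0.000, -31.000) km/h.
Velocity of patrol boat relative to ferry = (27.154, 20.462) − (0.000, -31.000) = (27.154, 51.462) km/h.
Bearing = atan2(27.15, 51.46) = 27.82° clockwise from north.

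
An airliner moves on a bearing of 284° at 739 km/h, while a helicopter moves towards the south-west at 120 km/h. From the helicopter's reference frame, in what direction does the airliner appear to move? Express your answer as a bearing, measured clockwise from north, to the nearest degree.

Taking east as x and north as y: airliner velocity = (-717.049, 178.780) km/h; helicopter velocity = (-84.853, -84.853) km/h.
Velocity of airliner relative to helicopter = (-717.049, 178.780) − (-84.853, -84.853) = (-632.196, 263.633) km/h.
Bearing = atan2(-632.20, 263.63) = 292.64° clockwise from north.

293°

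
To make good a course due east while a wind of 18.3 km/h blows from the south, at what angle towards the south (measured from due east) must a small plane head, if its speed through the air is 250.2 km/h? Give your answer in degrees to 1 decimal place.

The wind pushes perpendicular to the desired track; the heading must have a component into the wind equal to 18.3 km/h: 250.2 sin θ = 18.3.
sin θ = 0.0731, so θ = 4.194°.

4.2°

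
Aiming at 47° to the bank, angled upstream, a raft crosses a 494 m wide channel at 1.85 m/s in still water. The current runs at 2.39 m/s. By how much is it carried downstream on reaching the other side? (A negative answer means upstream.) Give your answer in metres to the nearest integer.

412 m

Perpendicular speed = 1.353 m/s; crossing time = 494 / 1.353 = 365.113 s.
Net downstream speed = 1.128 m/s.
Drift = 1.128 × 365.113 = 411.959 m (downstream).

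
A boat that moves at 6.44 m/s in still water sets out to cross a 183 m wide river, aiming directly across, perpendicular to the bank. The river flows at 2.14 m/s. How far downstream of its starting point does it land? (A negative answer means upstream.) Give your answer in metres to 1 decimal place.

Perpendicular speed = 6.440 m/s; crossing time = 183 / 6.440 = 28.416 s.
Net downstream speed = 2.140 m/s.
Drift = 2.140 × 28.416 = 60.811 m (downstream).

60.8 m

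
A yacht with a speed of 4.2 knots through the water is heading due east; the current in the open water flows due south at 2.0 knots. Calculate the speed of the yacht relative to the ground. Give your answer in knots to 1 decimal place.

Taking east as x and north as y: velocity relative to the water = (4.200, 0.000) knots; the water relative to ground = (0.000, -2.000) knots.
Velocity relative to ground = (4.200, 0.000) + (0.000, -2.000) = (4.200, -2.000) knots.
Speed = |(4.200, -2.000)| = 4.652 knots.

4.7 knots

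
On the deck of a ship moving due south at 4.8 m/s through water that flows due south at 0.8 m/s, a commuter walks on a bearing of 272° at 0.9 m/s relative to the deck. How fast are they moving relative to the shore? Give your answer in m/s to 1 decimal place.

5.6 m/s

In east/north components (m/s): commuter relative to ship = (-0.899, 0.031); ship relative to water = (0.000, -4.800); water relative to ground = (0.000, -0.800).
Sum = (-0.899, -5.569) m/s.
Speed = |(-0.899, -5.569)| = 5.641 m/s.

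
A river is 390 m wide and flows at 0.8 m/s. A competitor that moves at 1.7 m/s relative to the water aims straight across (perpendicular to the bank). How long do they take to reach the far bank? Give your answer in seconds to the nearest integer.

The component of the competitor's velocity perpendicular to the bank is 1.7 m/s.
Only the cross-stream component determines the crossing time; the current contributes nothing perpendicular to the bank.
Time = 390 / 1.700 = 229.412 s.

229 s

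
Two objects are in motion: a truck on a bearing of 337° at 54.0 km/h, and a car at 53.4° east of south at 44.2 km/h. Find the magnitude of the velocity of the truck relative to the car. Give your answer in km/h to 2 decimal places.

94.80 km/h

Taking east as x and north as y: truck velocity = (-21.099, 49.707) km/h; car velocity = (35.485, -26.353) km/h.
Velocity of truck relative to car = (-21.099, 49.707) − (35.485, -26.353) = (-56.584, 76.060) km/h.
Magnitude = |(-56.584, 76.060)| = 94.799 km/h.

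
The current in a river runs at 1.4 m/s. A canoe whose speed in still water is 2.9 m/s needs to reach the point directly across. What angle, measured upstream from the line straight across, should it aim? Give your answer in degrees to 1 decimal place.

To cancel the current, the upstream component of the canoe's velocity must equal the flow: 2.9 sin θ = 1.4.
sin θ = 1.4 / 2.9 = 0.4828.
θ = arcsin(0.4828) = 28.866°.

28.9°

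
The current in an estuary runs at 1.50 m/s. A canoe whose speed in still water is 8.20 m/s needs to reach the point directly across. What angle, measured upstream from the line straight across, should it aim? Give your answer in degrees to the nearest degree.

To cancel the current, the upstream component of the canoe's velocity must equal the flow: 8.20 sin θ = 1.50.
sin θ = 1.50 / 8.20 = 0.1829.
θ = arcsin(0.1829) = 10.540°.

11°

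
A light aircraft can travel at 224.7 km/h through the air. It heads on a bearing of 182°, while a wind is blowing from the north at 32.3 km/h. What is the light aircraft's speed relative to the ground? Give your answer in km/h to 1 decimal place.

Taking east as x and north as y: velocity relative to the air = (-7.842, -224.563) km/h; the air relative to ground = (0.000, -32.300) km/h.
Velocity relative to ground = (-7.842, -224.563) + (0.000, -32.300) = (-7.842, -256.863) km/h.
Speed = |(-7.842, -256.863)| = 256.983 km/h.

257.0 km/h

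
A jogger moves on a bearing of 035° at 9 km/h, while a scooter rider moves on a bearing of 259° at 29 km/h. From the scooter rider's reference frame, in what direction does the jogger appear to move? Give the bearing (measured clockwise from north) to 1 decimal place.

Taking east as x and north as y: jogger velocity = (5.162, 7.372) km/h; scooter rider velocity = (-28.467, -5.533) km/h.
Velocity of jogger relative to scooter rider = (5.162, 7.372) − (-28.467, -5.533) = (33.629, 12.906) km/h.
Bearing = atan2(33.63, 12.91) = 69.00° clockwise from north.

069.0°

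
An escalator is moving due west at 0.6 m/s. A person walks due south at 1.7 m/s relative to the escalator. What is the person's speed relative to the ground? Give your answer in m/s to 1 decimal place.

1.8 m/s

Taking east as x and north as y: escalator velocity = (-0.600, 0.000) m/s; person velocity relative to escalator = (0.000, -1.700) m/s.
Velocity relative to ground = (-0.600, 0.000) + (0.000, -1.700) = (-0.600, -1.700) m/s.
Speed = |(-0.600, -1.700)| = 1.803 m/s.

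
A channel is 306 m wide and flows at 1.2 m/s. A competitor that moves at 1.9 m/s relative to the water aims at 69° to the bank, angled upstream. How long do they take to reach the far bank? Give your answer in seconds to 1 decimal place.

The component of the competitor's velocity perpendicular to the bank is 1.9 × sin 69° = 1.774 m/s.
The current is parallel to the bank, so it does not affect the crossing time.
Time = 306 / 1.774 = 172.511 s.

172.5 s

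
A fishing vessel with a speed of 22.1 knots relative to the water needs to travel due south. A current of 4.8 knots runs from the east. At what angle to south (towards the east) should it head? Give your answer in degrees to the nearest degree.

The current pushes perpendicular to the desired track; the heading must have a component into the current equal to 4.8 knots: 22.1 sin θ = 4.8.
sin θ = 0.2172, so θ = 12.544°.

13°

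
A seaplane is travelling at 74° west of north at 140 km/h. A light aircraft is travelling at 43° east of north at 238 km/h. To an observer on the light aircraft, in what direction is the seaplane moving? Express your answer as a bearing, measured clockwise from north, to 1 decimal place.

245.5°

Taking east as x and north as y: seaplane velocity = (-134.577, 38.589) km/h; light aircraft velocity = (162.316, 174.062) km/h.
Velocity of seaplane relative to light aircraft = (-134.577, 38.589) − (162.316, 174.062) = (-296.892, -135.473) km/h.
Bearing = atan2(-296.89, -135.47) = 245.47° clockwise from north.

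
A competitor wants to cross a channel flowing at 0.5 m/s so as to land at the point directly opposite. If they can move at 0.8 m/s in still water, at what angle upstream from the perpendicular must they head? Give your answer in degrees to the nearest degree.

39°

To cancel the current, the upstream component of the competitor's velocity must equal the flow: 0.8 sin θ = 0.5.
sin θ = 0.5 / 0.8 = 0.6250.
θ = arcsin(0.6250) = 38.682°.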